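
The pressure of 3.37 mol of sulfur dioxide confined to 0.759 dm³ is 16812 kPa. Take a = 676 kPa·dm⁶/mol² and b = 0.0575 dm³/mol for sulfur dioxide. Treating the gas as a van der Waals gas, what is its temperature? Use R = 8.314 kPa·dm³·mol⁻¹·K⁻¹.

T = (P + a n²/V²)(V − nb)/(nR)
P + a n²/V² = 16812 + (676)(3.37)²/(0.759)² = 30139 kPa
V − nb = 0.759 − (3.37)(0.0575) = 0.56523 dm³
T = (30139)(0.56523)/((3.37)(8.314)) = 608.0 K

T ≈ 608.0 K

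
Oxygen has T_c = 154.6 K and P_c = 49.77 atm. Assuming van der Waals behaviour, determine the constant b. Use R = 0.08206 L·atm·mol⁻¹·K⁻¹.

From T_c = 8a/(27Rb) and P_c = a/(27b²): b = R T_c/(8 P_c).
b = (0.08206)(154.6)/(8×49.77) = 12.686/398.16 = 0.03186 L/mol

b ≈ 0.03186 L/mol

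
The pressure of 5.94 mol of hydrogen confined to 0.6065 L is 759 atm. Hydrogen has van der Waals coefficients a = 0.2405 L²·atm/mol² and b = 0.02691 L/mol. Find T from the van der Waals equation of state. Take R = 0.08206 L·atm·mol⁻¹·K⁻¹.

T = (P + a n²/V²)(V − nb)/(nR)
P + a n²/V² = 759 + (0.2405)(5.94)²/(0.6065)² = 782.07 atm
V − nb = 0.6065 − (5.94)(0.02691) = 0.44665 L
T = (782.07)(0.44665)/((5.94)(0.08206)) = 716.6 K

T ≈ 716.6 K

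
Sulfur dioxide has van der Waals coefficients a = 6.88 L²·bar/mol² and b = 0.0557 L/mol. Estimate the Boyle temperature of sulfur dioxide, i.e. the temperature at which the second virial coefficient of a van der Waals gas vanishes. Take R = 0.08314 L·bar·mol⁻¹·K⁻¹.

T_B ≈ 1486 K

For a van der Waals gas the second virial coefficient B₂ = b − a/(RT) vanishes at T_B = a/(Rb).
T_B = 6.88/(0.08314×0.0557) = 6.88/0.0046309 = 1486 K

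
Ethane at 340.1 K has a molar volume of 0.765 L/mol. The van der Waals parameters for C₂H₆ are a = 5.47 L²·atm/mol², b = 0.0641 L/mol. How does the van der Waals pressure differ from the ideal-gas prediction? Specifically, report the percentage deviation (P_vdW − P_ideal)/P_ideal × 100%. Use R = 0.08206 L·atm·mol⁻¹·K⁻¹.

Ideal: P_ideal = RT/V_m = (0.08206)(340.1)/0.765 = 36.4818 atm
vdW: P = RT/(V_m − b) − a/V_m² = 27.9086/0.700900 − 5.47/0.585225 = 39.8182 − 9.34683 = 30.4714 atm
% deviation = (30.4714 − 36.4818)/36.4818 × 100% = -16.48%

-16.48 %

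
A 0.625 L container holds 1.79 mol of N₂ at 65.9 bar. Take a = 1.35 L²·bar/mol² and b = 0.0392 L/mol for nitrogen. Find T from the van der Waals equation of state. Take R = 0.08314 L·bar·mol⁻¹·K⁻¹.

T ≈ 287.0 K

T = (P + a n²/V²)(V − nb)/(nR)
P + a n²/V² = 65.9 + (1.35)(1.79)²/(0.625)² = 76.973 bar
V − nb = 0.625 − (1.79)(0.0392) = 0.55483 L
T = (76.973)(0.55483)/((1.79)(0.08314)) = 287.0 K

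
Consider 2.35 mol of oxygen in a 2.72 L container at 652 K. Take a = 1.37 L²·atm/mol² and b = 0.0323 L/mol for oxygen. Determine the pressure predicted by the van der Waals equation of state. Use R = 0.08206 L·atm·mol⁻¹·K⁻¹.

P = nRT/(V − nb) − a n²/V²
nRT/(V − nb) = (2.35)(0.08206)(652)/(2.72 − 2.35×0.0323) = 125.73/2.6441 = 47.551 atm
a n²/V² = (1.37)(2.35)²/(2.72)² = 1.0226 atm
P = 47.551 − 1.0226 = 46.53 atm

P ≈ 46.53 atm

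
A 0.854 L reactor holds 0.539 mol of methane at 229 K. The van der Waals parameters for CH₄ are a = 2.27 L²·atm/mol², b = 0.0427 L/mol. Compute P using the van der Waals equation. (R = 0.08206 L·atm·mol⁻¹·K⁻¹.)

P = nRT/(V − nb) − a n²/V²
nRT/(V − nb) = (0.539)(0.08206)(229)/(0.854 − 0.539×0.0427) = 10.129/0.83098 = 12.189 atm
a n²/V² = (2.27)(0.539)²/(0.854)² = 0.90425 atm
P = 12.189 − 0.90425 = 11.28 atm

P ≈ 11.28 atm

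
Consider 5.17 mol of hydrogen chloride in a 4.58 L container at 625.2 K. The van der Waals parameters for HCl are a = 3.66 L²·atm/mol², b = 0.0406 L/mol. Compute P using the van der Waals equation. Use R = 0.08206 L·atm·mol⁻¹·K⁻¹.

P = nRT/(V − nb) − a n²/V²
nRT/(V − nb) = (5.17)(0.08206)(625.2)/(4.58 − 5.17×0.0406) = 265.24/4.3701 = 60.694 atm
a n²/V² = (3.66)(5.17)²/(4.58)² = 4.6637 atm
P = 60.694 − 4.6637 = 56.03 atm

P ≈ 56.03 atm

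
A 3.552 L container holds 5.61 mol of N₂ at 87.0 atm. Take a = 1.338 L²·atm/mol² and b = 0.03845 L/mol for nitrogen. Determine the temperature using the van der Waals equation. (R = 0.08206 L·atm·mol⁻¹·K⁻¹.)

T ≈ 654.7 K

T = (P + a n²/V²)(V − nb)/(nR)
P + a n²/V² = 87.0 + (1.338)(5.61)²/(3.552)² = 90.338 atm
V − nb = 3.552 − (5.61)(0.03845) = 3.3363 L
T = (90.338)(3.3363)/((5.61)(0.08206)) = 654.7 K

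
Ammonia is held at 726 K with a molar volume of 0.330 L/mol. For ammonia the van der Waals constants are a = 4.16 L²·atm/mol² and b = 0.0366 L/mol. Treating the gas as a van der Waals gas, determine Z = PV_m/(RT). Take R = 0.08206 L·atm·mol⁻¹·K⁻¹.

Z ≈ 0.9131

P = RT/(V_m − b) − a/V_m² = (0.08206)(726)/(0.330 − 0.0366) − 4.16/(0.330)²
  = 59.576/0.29340 − 38.200 = 203.05 − 38.200 = 164.85 atm
Z = PV_m/(RT) = (164.85)(0.330)/((0.08206)(726)) = 54.401/59.576 = 0.9131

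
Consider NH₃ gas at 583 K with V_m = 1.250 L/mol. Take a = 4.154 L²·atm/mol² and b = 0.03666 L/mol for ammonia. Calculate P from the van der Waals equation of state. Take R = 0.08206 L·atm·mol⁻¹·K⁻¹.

P ≈ 36.77 atm

P = RT/(V_m − b) − a/V_m²
RT/(V_m − b) = (0.08206)(583)/(1.250 − 0.03666) = 47.841/1.2133 = 39.430 atm
a/V_m² = 4.154/(1.250)² = 2.6586 atm
P = 39.430 − 2.6586 = 36.77 atm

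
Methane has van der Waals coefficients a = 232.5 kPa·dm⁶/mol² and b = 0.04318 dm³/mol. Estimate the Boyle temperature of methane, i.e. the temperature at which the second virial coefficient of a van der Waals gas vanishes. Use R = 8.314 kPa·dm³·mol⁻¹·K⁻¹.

For a van der Waals gas the second virial coefficient B₂ = b − a/(RT) vanishes at T_B = a/(Rb).
T_B = 232.5/(8.314×0.04318) = 232.5/0.35900 = 647.6 K

T_B ≈ 647.6 K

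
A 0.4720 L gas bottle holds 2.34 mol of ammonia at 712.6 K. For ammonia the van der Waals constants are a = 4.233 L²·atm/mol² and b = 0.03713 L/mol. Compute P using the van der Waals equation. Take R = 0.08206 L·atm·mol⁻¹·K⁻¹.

P = nRT/(V − nb) − a n²/V²
nRT/(V − nb) = (2.34)(0.08206)(712.6)/(0.4720 − 2.34×0.03713) = 136.83/0.38512 = 355.29 atm
a n²/V² = (4.233)(2.34)²/(0.4720)² = 104.04 atm
P = 355.29 − 104.04 = 251.3 atm

P ≈ 251.3 atm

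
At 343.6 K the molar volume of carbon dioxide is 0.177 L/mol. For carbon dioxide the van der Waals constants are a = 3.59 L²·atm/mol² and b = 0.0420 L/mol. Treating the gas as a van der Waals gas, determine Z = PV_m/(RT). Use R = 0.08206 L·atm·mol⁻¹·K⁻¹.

Z ≈ 0.5918

P = RT/(V_m − b) − a/V_m² = (0.08206)(343.6)/(0.177 − 0.0420) − 3.59/(0.177)²
  = 28.196/0.13500 − 114.59 = 208.86 − 114.59 = 94.27 atm
Z = PV_m/(RT) = (94.27)(0.177)/((0.08206)(343.6)) = 16.686/28.196 = 0.5918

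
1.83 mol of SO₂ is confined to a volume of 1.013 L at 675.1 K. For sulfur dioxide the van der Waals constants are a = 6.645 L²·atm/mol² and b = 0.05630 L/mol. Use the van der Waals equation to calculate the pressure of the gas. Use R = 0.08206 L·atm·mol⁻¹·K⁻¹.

P = nRT/(V − nb) − a n²/V²
nRT/(V − nb) = (1.83)(0.08206)(675.1)/(1.013 − 1.83×0.05630) = 101.38/0.90997 = 111.41 atm
a n²/V² = (6.645)(1.83)²/(1.013)² = 21.686 atm
P = 111.41 − 21.686 = 89.72 atm

P ≈ 89.72 atm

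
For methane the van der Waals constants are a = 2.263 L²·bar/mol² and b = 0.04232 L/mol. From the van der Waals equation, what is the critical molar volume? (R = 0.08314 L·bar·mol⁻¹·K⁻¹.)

For a van der Waals gas, V_m,c = 3b.
V_m,c = 3×0.04232 = 0.1270 L/mol

V_m,c ≈ 0.1270 L/mol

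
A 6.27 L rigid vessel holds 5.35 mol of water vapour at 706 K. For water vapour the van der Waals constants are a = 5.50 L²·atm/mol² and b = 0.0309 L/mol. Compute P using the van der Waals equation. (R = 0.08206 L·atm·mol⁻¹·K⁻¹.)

P ≈ 46.77 atm

P = nRT/(V − nb) − a n²/V²
nRT/(V − nb) = (5.35)(0.08206)(706)/(6.27 − 5.35×0.0309) = 309.95/6.1047 = 50.772 atm
a n²/V² = (5.50)(5.35)²/(6.27)² = 4.0044 atm
P = 50.772 − 4.0044 = 46.77 atm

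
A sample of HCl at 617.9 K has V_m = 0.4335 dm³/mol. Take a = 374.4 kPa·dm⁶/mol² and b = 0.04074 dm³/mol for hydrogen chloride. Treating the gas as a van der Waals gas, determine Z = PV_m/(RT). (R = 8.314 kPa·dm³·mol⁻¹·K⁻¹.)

P = RT/(V_m − b) − a/V_m² = (8.314)(617.9)/(0.4335 − 0.04074) − 374.4/(0.4335)²
  = 5137.2/0.39276 − 1992.3 = 13080 − 1992.3 = 11088 kPa
Z = PV_m/(RT) = (11088)(0.4335)/((8.314)(617.9)) = 4806.6/5137.2 = 0.9356

Z ≈ 0.9356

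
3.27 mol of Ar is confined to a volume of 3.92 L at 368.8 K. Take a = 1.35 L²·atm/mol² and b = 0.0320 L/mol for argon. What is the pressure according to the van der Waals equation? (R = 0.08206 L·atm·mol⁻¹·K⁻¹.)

P ≈ 25.00 atm

P = nRT/(V − nb) − a n²/V²
nRT/(V − nb) = (3.27)(0.08206)(368.8)/(3.92 − 3.27×0.0320) = 98.962/3.8154 = 25.938 atm
a n²/V² = (1.35)(3.27)²/(3.92)² = 0.93941 atm
P = 25.938 − 0.93941 = 25.00 atm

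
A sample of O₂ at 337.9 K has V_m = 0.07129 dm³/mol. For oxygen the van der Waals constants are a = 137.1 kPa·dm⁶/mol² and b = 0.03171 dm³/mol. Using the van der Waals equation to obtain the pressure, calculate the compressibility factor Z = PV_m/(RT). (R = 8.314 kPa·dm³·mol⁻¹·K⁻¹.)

P = RT/(V_m − b) − a/V_m² = (8.314)(337.9)/(0.07129 − 0.03171) − 137.1/(0.07129)²
  = 2809.3/0.039580 − 26976 = 70978 − 26976 = 44002 kPa
Z = PV_m/(RT) = (44002)(0.07129)/((8.314)(337.9)) = 3136.9/2809.3 = 1.117

Z ≈ 1.117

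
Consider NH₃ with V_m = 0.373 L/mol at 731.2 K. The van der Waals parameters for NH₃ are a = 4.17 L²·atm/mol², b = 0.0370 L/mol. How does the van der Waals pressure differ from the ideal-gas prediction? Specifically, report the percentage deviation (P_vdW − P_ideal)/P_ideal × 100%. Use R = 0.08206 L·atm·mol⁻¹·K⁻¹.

-7.62 %

Ideal: P_ideal = RT/V_m = (0.08206)(731.2)/0.373 = 160.864 atm
vdW: P = RT/(V_m − b) − a/V_m² = 60.0023/0.336000 − 4.17/0.139129 = 178.578 − 29.9722 = 148.606 atm
% deviation = (148.606 − 160.864)/160.864 × 100% = -7.62%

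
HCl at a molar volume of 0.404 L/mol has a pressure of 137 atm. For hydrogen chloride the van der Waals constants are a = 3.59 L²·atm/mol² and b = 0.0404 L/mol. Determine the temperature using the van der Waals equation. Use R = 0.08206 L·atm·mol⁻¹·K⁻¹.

T = (P + a/V_m²)(V_m − b)/R
P + a/V_m² = 137 + 3.59/(0.404)² = 159.00 atm
V_m − b = 0.404 − 0.0404 = 0.36360 L/mol
T = (159.00)(0.36360)/0.08206 = 704.5 K

T ≈ 704.5 K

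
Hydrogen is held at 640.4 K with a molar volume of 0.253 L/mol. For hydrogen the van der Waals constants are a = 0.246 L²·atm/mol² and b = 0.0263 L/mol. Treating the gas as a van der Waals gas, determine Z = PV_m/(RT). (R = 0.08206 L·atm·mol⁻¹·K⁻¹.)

Z ≈ 1.098

P = RT/(V_m − b) − a/V_m² = (0.08206)(640.4)/(0.253 − 0.0263) − 0.246/(0.253)²
  = 52.551/0.22670 − 3.8432 = 231.81 − 3.8432 = 227.97 atm
Z = PV_m/(RT) = (227.97)(0.253)/((0.08206)(640.4)) = 57.676/52.551 = 1.098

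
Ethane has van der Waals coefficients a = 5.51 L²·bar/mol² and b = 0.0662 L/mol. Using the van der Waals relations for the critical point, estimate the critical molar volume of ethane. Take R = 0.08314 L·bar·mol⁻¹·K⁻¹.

V_m,c ≈ 0.1986 L/mol

For a van der Waals gas, V_m,c = 3b.
V_m,c = 3×0.0662 = 0.1986 L/mol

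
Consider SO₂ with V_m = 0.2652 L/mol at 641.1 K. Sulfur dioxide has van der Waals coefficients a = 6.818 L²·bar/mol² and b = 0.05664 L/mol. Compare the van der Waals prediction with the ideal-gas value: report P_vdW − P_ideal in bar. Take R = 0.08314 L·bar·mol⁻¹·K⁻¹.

Ideal: P_ideal = RT/V_m = (0.08314)(641.1)/0.2652 = 200.984 bar
vdW: P = RT/(V_m − b) − a/V_m² = 53.3011/0.208560 − 6.818/0.0703310 = 255.567 − 96.9416 = 158.625 bar
ΔP = 158.625 − 200.984 = -42.36 bar

ΔP ≈ -42.36 bar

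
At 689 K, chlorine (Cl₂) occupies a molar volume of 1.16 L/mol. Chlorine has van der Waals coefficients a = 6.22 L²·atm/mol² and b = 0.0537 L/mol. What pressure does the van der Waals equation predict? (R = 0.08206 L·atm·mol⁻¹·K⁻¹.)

P = RT/(V_m − b) − a/V_m²
RT/(V_m − b) = (0.08206)(689)/(1.16 − 0.0537) = 56.539/1.1063 = 51.106 atm
a/V_m² = 6.22/(1.16)² = 4.6225 atm
P = 51.106 − 4.6225 = 46.48 atm

P ≈ 46.48 atm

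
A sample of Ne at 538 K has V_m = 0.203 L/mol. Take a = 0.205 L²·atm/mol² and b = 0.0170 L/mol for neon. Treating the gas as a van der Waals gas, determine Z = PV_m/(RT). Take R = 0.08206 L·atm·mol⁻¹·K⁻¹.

P = RT/(V_m − b) − a/V_m² = (0.08206)(538)/(0.203 − 0.0170) − 0.205/(0.203)²
  = 44.148/0.18600 − 4.9746 = 237.35 − 4.9746 = 232.38 atm
Z = PV_m/(RT) = (232.38)(0.203)/((0.08206)(538)) = 47.173/44.148 = 1.069

Z ≈ 1.069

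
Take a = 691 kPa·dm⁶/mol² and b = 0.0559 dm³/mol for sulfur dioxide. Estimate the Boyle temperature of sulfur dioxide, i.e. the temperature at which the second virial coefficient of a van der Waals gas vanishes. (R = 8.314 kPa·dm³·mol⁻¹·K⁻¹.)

T_B ≈ 1487 K

For a van der Waals gas the second virial coefficient B₂ = b − a/(RT) vanishes at T_B = a/(Rb).
T_B = 691/(8.314×0.0559) = 691/0.46475 = 1487 K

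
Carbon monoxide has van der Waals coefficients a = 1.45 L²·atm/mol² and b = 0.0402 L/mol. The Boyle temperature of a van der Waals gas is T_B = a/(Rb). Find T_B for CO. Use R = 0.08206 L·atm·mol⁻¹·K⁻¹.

T_B ≈ 439.6 K

For a van der Waals gas the second virial coefficient B₂ = b − a/(RT) vanishes at T_B = a/(Rb).
T_B = 1.45/(0.08206×0.0402) = 1.45/0.0032988 = 439.6 K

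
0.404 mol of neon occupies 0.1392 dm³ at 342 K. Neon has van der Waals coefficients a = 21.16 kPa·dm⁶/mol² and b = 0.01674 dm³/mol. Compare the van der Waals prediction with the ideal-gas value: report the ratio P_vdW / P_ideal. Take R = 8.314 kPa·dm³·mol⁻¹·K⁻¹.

P_vdW / P_ideal ≈ 1.029

Ideal: P_ideal = nRT/V = (0.404)(8.314)(342)/0.1392 = 8252.36 kPa
vdW: P = nRT/(V − nb) − a n²/V² = 1148.73/0.132437 − 3.45365/0.0193766 = 8673.78 − 178.238 = 8495.54 kPa
Ratio = 8495.54/8252.36 = 1.029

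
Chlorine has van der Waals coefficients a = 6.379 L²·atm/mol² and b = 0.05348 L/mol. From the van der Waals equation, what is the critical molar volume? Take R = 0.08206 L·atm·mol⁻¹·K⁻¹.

For a van der Waals gas, V_m,c = 3b.
V_m,c = 3×0.05348 = 0.1604 L/mol

V_m,c ≈ 0.1604 L/mol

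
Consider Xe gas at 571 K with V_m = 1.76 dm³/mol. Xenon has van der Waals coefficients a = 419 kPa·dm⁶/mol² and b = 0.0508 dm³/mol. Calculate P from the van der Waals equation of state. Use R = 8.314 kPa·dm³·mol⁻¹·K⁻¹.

P ≈ 2642 kPa

P = RT/(V_m − b) − a/V_m²
RT/(V_m − b) = (8.314)(571)/(1.76 − 0.0508) = 4747.3/1.7092 = 2777.5 kPa
a/V_m² = 419/(1.76)² = 135.27 kPa
P = 2777.5 − 135.27 = 2642 kPa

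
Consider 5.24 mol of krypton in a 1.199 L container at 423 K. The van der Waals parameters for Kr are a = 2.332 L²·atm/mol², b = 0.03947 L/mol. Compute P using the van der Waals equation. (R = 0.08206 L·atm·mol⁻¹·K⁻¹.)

P ≈ 138.8 atm

P = nRT/(V − nb) − a n²/V²
nRT/(V − nb) = (5.24)(0.08206)(423)/(1.199 − 5.24×0.03947) = 181.89/0.99218 = 183.32 atm
a n²/V² = (2.332)(5.24)²/(1.199)² = 44.540 atm
P = 183.32 − 44.540 = 138.8 atm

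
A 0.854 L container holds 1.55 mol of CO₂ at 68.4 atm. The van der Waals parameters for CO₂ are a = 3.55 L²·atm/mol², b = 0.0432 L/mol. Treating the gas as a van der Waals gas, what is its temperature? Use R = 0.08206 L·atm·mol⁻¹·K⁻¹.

T ≈ 495.6 K

T = (P + a n²/V²)(V − nb)/(nR)
P + a n²/V² = 68.4 + (3.55)(1.55)²/(0.854)² = 80.094 atm
V − nb = 0.854 − (1.55)(0.0432) = 0.78704 L
T = (80.094)(0.78704)/((1.55)(0.08206)) = 495.6 K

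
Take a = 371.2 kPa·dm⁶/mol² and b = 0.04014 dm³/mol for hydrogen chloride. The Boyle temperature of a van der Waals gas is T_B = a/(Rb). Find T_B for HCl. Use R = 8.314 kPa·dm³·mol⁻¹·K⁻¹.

T_B ≈ 1112 K

For a van der Waals gas the second virial coefficient B₂ = b − a/(RT) vanishes at T_B = a/(Rb).
T_B = 371.2/(8.314×0.04014) = 371.2/0.33372 = 1112 K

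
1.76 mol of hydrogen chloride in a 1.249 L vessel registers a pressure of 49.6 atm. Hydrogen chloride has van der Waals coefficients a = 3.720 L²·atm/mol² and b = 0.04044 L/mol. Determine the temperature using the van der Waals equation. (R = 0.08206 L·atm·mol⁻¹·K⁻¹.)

T = (P + a n²/V²)(V − nb)/(nR)
P + a n²/V² = 49.6 + (3.720)(1.76)²/(1.249)² = 56.987 atm
V − nb = 1.249 − (1.76)(0.04044) = 1.1778 L
T = (56.987)(1.1778)/((1.76)(0.08206)) = 464.7 K

T ≈ 464.7 K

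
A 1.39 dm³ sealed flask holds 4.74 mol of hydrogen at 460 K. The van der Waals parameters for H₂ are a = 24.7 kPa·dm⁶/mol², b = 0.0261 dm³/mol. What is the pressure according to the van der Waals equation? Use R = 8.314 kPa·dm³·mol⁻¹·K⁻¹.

P = nRT/(V − nb) − a n²/V²
nRT/(V − nb) = (4.74)(8.314)(460)/(1.39 − 4.74×0.0261) = 18128/1.2663 = 14316 kPa
a n²/V² = (24.7)(4.74)²/(1.39)² = 287.23 kPa
P = 14316 − 287.23 = 14029 kPa

P ≈ 14029 kPa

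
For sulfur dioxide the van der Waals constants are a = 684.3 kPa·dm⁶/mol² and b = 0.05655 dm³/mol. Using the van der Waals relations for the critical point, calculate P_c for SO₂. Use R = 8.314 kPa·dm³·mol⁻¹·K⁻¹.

For a van der Waals gas, P_c = a/(27b²).
P_c = 684.3/(27×(0.05655)²) = 684.3/0.086343 = 7925 kPa

P_c ≈ 7925 kPa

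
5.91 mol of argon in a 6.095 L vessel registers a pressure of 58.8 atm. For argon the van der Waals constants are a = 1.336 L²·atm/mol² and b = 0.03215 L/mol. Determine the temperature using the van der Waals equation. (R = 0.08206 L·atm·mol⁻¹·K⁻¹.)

T ≈ 731.2 K

T = (P + a n²/V²)(V − nb)/(nR)
P + a n²/V² = 58.8 + (1.336)(5.91)²/(6.095)² = 60.056 atm
V − nb = 6.095 − (5.91)(0.03215) = 5.9050 L
T = (60.056)(5.9050)/((5.91)(0.08206)) = 731.2 K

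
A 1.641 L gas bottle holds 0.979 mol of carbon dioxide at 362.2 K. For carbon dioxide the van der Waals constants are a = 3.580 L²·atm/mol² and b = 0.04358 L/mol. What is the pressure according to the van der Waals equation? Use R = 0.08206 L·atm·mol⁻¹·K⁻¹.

P ≈ 16.93 atm

P = nRT/(V − nb) − a n²/V²
nRT/(V − nb) = (0.979)(0.08206)(362.2)/(1.641 − 0.979×0.04358) = 29.098/1.5983 = 18.206 atm
a n²/V² = (3.580)(0.979)²/(1.641)² = 1.2742 atm
P = 18.206 − 1.2742 = 16.93 atm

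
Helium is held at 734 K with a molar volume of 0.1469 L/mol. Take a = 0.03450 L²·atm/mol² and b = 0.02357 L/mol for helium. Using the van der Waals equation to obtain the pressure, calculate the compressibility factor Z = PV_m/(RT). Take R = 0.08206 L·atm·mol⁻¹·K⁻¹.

Z ≈ 1.187

P = RT/(V_m − b) − a/V_m² = (0.08206)(734)/(0.1469 − 0.02357) − 0.03450/(0.1469)²
  = 60.232/0.12333 − 1.5987 = 488.38 − 1.5987 = 486.78 atm
Z = PV_m/(RT) = (486.78)(0.1469)/((0.08206)(734)) = 71.508/60.232 = 1.187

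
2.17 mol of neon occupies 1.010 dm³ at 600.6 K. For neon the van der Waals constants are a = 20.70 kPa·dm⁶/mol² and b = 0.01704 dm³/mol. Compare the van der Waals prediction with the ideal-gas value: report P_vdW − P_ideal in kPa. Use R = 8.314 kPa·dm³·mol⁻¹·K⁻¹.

Ideal: P_ideal = nRT/V = (2.17)(8.314)(600.6)/1.010 = 10728.4 kPa
vdW: P = nRT/(V − nb) − a n²/V² = 10835.7/0.973023 − 97.4742/1.02010 = 11136.1 − 95.5536 = 11040.5 kPa
ΔP = 11040.5 − 10728.4 = 312 kPa

ΔP ≈ 312 kPa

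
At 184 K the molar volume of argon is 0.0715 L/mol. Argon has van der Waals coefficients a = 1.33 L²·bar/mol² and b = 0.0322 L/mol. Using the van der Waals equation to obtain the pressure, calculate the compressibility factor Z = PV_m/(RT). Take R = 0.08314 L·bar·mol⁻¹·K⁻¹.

Z ≈ 0.6034

P = RT/(V_m − b) − a/V_m² = (0.08314)(184)/(0.0715 − 0.0322) − 1.33/(0.0715)²
  = 15.298/0.039300 − 260.16 = 389.26 − 260.16 = 129.10 bar
Z = PV_m/(RT) = (129.10)(0.0715)/((0.08314)(184)) = 9.2307/15.298 = 0.6034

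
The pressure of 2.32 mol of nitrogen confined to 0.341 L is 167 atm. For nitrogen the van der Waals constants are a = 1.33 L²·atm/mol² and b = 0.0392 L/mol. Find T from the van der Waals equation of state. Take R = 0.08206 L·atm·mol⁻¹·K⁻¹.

T ≈ 300.2 K

T = (P + a n²/V²)(V − nb)/(nR)
P + a n²/V² = 167 + (1.33)(2.32)²/(0.341)² = 228.56 atm
V − nb = 0.341 − (2.32)(0.0392) = 0.25006 L
T = (228.56)(0.25006)/((2.32)(0.08206)) = 300.2 K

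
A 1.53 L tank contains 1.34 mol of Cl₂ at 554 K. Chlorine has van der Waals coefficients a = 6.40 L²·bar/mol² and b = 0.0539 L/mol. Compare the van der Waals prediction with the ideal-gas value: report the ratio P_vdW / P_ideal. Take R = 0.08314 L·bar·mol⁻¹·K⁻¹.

Ideal: P_ideal = nRT/V = (1.34)(0.08314)(554)/1.53 = 40.3397 bar
vdW: P = nRT/(V − nb) − a n²/V² = 61.7198/1.45777 − 11.4918/2.34090 = 42.3385 − 4.90914 = 37.4294 bar
Ratio = 37.4294/40.3397 = 0.9279

P_vdW / P_ideal ≈ 0.9279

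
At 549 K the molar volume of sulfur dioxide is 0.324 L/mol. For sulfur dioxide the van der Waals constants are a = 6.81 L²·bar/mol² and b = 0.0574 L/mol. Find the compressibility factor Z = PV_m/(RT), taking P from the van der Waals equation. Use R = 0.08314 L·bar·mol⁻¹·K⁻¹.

P = RT/(V_m − b) − a/V_m² = (0.08314)(549)/(0.324 − 0.0574) − 6.81/(0.324)²
  = 45.644/0.26660 − 64.872 = 171.21 − 64.872 = 106.34 bar
Z = PV_m/(RT) = (106.34)(0.324)/((0.08314)(549)) = 34.454/45.644 = 0.7548

Z ≈ 0.7548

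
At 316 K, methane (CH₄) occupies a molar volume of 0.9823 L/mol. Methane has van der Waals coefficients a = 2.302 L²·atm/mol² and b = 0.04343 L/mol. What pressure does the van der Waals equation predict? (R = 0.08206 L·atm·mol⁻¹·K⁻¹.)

P = RT/(V_m − b) − a/V_m²
RT/(V_m − b) = (0.08206)(316)/(0.9823 − 0.04343) = 25.931/0.93887 = 27.619 atm
a/V_m² = 2.302/(0.9823)² = 2.3857 atm
P = 27.619 − 2.3857 = 25.23 atm

P ≈ 25.23 atm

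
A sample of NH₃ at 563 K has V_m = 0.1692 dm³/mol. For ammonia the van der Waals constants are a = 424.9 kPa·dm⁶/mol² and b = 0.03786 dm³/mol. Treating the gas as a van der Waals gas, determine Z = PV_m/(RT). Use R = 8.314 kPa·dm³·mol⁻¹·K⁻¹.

P = RT/(V_m − b) − a/V_m² = (8.314)(563)/(0.1692 − 0.03786) − 424.9/(0.1692)²
  = 4680.8/0.13134 − 14842 = 35639 − 14842 = 20797 kPa
Z = PV_m/(RT) = (20797)(0.1692)/((8.314)(563)) = 3518.9/4680.8 = 0.7518

Z ≈ 0.7518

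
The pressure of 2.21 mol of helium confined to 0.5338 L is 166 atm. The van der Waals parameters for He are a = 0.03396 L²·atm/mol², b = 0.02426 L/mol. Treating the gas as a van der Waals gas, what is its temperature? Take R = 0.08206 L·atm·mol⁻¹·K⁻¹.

T ≈ 441.1 K

T = (P + a n²/V²)(V − nb)/(nR)
P + a n²/V² = 166 + (0.03396)(2.21)²/(0.5338)² = 166.58 atm
V − nb = 0.5338 − (2.21)(0.02426) = 0.48019 L
T = (166.58)(0.48019)/((2.21)(0.08206)) = 441.1 K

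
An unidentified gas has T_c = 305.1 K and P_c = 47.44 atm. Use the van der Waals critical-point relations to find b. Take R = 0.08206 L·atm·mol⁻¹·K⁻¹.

b ≈ 0.06597 L/mol

From T_c = 8a/(27Rb) and P_c = a/(27b²): b = R T_c/(8 P_c).
b = (0.08206)(305.1)/(8×47.44) = 25.037/379.52 = 0.06597 L/mol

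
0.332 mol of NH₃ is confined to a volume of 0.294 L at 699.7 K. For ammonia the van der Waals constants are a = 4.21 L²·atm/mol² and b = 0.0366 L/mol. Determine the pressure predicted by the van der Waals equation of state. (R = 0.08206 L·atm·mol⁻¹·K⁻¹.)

P = nRT/(V − nb) − a n²/V²
nRT/(V − nb) = (0.332)(0.08206)(699.7)/(0.294 − 0.332×0.0366) = 19.063/0.28185 = 67.635 atm
a n²/V² = (4.21)(0.332)²/(0.294)² = 5.3686 atm
P = 67.635 − 5.3686 = 62.27 atm

P ≈ 62.27 atm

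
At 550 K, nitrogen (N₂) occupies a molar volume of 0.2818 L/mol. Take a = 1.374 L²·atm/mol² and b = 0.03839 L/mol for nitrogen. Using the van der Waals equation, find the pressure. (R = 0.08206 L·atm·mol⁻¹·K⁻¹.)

P = RT/(V_m − b) − a/V_m²
RT/(V_m − b) = (0.08206)(550)/(0.2818 − 0.03839) = 45.133/0.24341 = 185.42 atm
a/V_m² = 1.374/(0.2818)² = 17.302 atm
P = 185.42 − 17.302 = 168.1 atm

P ≈ 168.1 atm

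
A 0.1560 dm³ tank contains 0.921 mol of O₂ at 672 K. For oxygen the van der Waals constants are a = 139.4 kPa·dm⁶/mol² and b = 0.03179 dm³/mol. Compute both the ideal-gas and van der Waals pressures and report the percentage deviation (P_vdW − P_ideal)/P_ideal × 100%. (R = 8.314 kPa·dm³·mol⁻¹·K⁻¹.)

Ideal: P_ideal = nRT/V = (0.921)(8.314)(672)/0.1560 = 32984.8 kPa
vdW: P = nRT/(V − nb) − a n²/V² = 5145.63/0.126721 − 118.245/0.0243360 = 40606.0 − 4858.85 = 35747.2 kPa
% deviation = (35747.2 − 32984.8)/32984.8 × 100% = 8.37%

8.37 %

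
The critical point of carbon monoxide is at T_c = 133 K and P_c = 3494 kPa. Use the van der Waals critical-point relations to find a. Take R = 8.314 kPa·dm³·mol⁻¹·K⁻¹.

From T_c = 8a/(27Rb) and P_c = a/(27b²): a = 27 R² T_c²/(64 P_c).
a = 27×(8.314)²×(133)²/(64×3494) = 33013159/223616 = 147.6 kPa·dm⁶/mol²

a ≈ 147.6 kPa·dm⁶/mol²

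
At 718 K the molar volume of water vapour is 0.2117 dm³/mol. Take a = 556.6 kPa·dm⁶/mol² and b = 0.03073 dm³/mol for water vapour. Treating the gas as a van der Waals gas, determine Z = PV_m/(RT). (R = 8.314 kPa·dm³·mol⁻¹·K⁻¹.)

P = RT/(V_m − b) − a/V_m² = (8.314)(718)/(0.2117 − 0.03073) − 556.6/(0.2117)²
  = 5969.5/0.18097 − 12419 = 32986 − 12419 = 20567 kPa
Z = PV_m/(RT) = (20567)(0.2117)/((8.314)(718)) = 4354.0/5969.5 = 0.7294

Z ≈ 0.7294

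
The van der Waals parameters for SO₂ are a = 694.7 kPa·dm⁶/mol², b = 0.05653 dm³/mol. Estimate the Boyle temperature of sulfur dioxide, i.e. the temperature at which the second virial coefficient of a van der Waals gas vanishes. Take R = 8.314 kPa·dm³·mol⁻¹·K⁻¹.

T_B ≈ 1478 K

For a van der Waals gas the second virial coefficient B₂ = b − a/(RT) vanishes at T_B = a/(Rb).
T_B = 694.7/(8.314×0.05653) = 694.7/0.46999 = 1478 K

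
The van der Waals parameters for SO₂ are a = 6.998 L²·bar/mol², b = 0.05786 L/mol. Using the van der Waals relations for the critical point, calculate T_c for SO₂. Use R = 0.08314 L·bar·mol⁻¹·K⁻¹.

T_c ≈ 431.0 K

For a van der Waals gas, T_c = 8a/(27Rb).
T_c = 8×6.998/(27×0.08314×0.05786) = 55.984/0.12988 = 431.0 K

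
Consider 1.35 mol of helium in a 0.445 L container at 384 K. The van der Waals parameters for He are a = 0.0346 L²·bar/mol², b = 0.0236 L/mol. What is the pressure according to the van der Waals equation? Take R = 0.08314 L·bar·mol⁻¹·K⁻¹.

P = nRT/(V − nb) − a n²/V²
nRT/(V − nb) = (1.35)(0.08314)(384)/(0.445 − 1.35×0.0236) = 43.100/0.41314 = 104.32 bar
a n²/V² = (0.0346)(1.35)²/(0.445)² = 0.31844 bar
P = 104.32 − 0.31844 = 104.0 bar

P ≈ 104.0 bar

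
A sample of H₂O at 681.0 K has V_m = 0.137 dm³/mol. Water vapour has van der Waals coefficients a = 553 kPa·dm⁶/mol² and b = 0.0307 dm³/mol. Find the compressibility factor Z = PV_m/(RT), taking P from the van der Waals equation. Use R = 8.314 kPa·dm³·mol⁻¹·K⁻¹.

P = RT/(V_m − b) − a/V_m² = (8.314)(681.0)/(0.137 − 0.0307) − 553/(0.137)²
  = 5661.8/0.10630 − 29463 = 53262 − 29463 = 23799 kPa
Z = PV_m/(RT) = (23799)(0.137)/((8.314)(681.0)) = 3260.5/5661.8 = 0.5759

Z ≈ 0.5759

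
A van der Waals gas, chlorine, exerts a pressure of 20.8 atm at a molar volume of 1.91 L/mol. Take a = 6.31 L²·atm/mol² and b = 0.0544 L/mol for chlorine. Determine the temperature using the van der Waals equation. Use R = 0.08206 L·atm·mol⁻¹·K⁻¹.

T ≈ 509.5 K

T = (P + a/V_m²)(V_m − b)/R
P + a/V_m² = 20.8 + 6.31/(1.91)² = 22.530 atm
V_m − b = 1.91 − 0.0544 = 1.8556 L/mol
T = (22.530)(1.8556)/0.08206 = 509.5 K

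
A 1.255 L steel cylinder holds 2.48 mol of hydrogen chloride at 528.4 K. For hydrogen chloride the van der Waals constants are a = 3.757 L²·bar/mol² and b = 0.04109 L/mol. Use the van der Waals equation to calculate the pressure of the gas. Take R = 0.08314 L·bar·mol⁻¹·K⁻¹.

P ≈ 79.81 bar

P = nRT/(V − nb) − a n²/V²
nRT/(V − nb) = (2.48)(0.08314)(528.4)/(1.255 − 2.48×0.04109) = 108.95/1.1531 = 94.484 bar
a n²/V² = (3.757)(2.48)²/(1.255)² = 14.671 bar
P = 94.484 − 14.671 = 79.81 bar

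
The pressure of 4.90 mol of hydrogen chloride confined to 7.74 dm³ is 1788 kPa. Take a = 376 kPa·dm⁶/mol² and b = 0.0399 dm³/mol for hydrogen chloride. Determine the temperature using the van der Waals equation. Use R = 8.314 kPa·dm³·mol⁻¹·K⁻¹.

T = (P + a n²/V²)(V − nb)/(nR)
P + a n²/V² = 1788 + (376)(4.90)²/(7.74)² = 1938.7 kPa
V − nb = 7.74 − (4.90)(0.0399) = 7.5445 dm³
T = (1938.7)(7.5445)/((4.90)(8.314)) = 359.0 K

T ≈ 359.0 K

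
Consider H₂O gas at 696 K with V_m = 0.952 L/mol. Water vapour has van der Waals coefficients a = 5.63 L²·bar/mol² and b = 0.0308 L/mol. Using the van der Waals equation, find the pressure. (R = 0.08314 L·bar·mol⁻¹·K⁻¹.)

P = RT/(V_m − b) − a/V_m²
RT/(V_m − b) = (0.08314)(696)/(0.952 − 0.0308) = 57.865/0.92120 = 62.815 bar
a/V_m² = 5.63/(0.952)² = 6.2120 bar
P = 62.815 − 6.2120 = 56.60 bar

P ≈ 56.60 bar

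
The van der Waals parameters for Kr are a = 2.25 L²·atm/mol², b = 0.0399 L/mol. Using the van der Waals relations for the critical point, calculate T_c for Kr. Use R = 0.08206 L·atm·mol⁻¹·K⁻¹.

For a van der Waals gas, T_c = 8a/(27Rb).
T_c = 8×2.25/(27×0.08206×0.0399) = 18.000/0.088403 = 203.6 K

T_c ≈ 203.6 K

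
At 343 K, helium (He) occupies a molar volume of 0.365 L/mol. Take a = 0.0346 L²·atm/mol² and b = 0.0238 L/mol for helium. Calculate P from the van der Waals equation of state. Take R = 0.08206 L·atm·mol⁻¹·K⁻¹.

P ≈ 82.23 atm

P = RT/(V_m − b) − a/V_m²
RT/(V_m − b) = (0.08206)(343)/(0.365 − 0.0238) = 28.147/0.34120 = 82.494 atm
a/V_m² = 0.0346/(0.365)² = 0.25971 atm
P = 82.494 − 0.25971 = 82.23 atm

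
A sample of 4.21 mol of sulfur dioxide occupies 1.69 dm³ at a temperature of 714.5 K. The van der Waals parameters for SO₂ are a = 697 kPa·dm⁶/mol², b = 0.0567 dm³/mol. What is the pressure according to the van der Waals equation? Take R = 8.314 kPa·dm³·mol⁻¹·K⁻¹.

P ≈ 12907 kPa

P = nRT/(V − nb) − a n²/V²
nRT/(V − nb) = (4.21)(8.314)(714.5)/(1.69 − 4.21×0.0567) = 25009/1.4513 = 17232 kPa
a n²/V² = (697)(4.21)²/(1.69)² = 4325.4 kPa
P = 17232 − 4325.4 = 12907 kPa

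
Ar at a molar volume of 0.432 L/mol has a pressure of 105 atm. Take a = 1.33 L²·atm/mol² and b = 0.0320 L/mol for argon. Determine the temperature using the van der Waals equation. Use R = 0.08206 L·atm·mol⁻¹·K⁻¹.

T ≈ 546.6 K

T = (P + a/V_m²)(V_m − b)/R
P + a/V_m² = 105 + 1.33/(0.432)² = 112.13 atm
V_m − b = 0.432 − 0.0320 = 0.40000 L/mol
T = (112.13)(0.40000)/0.08206 = 546.6 K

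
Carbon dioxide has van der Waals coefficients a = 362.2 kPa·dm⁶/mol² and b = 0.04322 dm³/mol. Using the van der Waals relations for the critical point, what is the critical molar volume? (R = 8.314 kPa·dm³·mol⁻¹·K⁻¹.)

For a van der Waals gas, V_m,c = 3b.
V_m,c = 3×0.04322 = 0.1297 dm³/mol

V_m,c ≈ 0.1297 dm³/mol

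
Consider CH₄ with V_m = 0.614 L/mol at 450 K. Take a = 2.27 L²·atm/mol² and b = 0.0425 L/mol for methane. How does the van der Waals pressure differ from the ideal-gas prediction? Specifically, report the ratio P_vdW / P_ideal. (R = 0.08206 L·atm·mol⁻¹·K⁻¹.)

Ideal: P_ideal = RT/V_m = (0.08206)(450)/0.614 = 60.1417 atm
vdW: P = RT/(V_m − b) − a/V_m² = 36.9270/0.571500 − 2.27/0.376996 = 64.6142 − 6.02128 = 58.5929 atm
Ratio = 58.5929/60.1417 = 0.9742

P_vdW / P_ideal ≈ 0.9742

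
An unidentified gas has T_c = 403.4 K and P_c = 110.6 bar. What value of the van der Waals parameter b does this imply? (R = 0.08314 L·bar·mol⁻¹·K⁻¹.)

b ≈ 0.03791 L/mol

From T_c = 8a/(27Rb) and P_c = a/(27b²): b = R T_c/(8 P_c).
b = (0.08314)(403.4)/(8×110.6) = 33.539/884.80 = 0.03791 L/mol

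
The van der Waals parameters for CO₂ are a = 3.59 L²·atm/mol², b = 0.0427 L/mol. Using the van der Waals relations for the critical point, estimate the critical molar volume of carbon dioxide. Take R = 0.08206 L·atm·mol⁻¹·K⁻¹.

V_m,c ≈ 0.1281 L/mol

For a van der Waals gas, V_m,c = 3b.
V_m,c = 3×0.0427 = 0.1281 L/mol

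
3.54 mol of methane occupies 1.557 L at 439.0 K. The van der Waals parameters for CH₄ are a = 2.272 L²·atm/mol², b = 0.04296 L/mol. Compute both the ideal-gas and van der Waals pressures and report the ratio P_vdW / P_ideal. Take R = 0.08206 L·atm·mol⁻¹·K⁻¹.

P_vdW / P_ideal ≈ 0.9649

Ideal: P_ideal = nRT/V = (3.54)(0.08206)(439.0)/1.557 = 81.9051 atm
vdW: P = nRT/(V − nb) − a n²/V² = 127.526/1.40492 − 28.4718/2.42425 = 90.7710 − 11.7446 = 79.0264 atm
Ratio = 79.0264/81.9051 = 0.9649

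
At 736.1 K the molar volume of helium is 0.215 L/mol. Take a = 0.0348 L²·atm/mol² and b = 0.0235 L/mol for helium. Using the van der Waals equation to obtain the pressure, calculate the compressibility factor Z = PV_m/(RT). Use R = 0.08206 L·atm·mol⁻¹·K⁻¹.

P = RT/(V_m − b) − a/V_m² = (0.08206)(736.1)/(0.215 − 0.0235) − 0.0348/(0.215)²
  = 60.404/0.19150 − 0.75284 = 315.43 − 0.75284 = 314.68 atm
Z = PV_m/(RT) = (314.68)(0.215)/((0.08206)(736.1)) = 67.656/60.404 = 1.120

Z ≈ 1.120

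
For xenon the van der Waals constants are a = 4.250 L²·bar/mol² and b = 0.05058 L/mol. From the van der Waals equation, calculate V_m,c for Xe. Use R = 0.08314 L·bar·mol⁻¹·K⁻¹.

V_m,c ≈ 0.1517 L/mol

For a van der Waals gas, V_m,c = 3b.
V_m,c = 3×0.05058 = 0.1517 L/mol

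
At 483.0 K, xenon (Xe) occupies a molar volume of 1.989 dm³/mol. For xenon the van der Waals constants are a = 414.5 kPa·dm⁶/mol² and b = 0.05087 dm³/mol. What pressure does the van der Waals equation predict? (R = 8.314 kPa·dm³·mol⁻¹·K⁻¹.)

P ≈ 1967 kPa

P = RT/(V_m − b) − a/V_m²
RT/(V_m − b) = (8.314)(483.0)/(1.989 − 0.05087) = 4015.7/1.9381 = 2072.0 kPa
a/V_m² = 414.5/(1.989)² = 104.77 kPa
P = 2072.0 − 104.77 = 1967 kPa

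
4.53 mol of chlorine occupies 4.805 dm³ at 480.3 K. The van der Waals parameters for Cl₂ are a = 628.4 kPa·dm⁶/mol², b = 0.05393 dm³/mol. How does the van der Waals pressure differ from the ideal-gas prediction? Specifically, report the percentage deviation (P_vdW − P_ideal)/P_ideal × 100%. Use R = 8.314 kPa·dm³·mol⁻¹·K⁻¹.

-9.48 %

Ideal: P_ideal = nRT/V = (4.53)(8.314)(480.3)/4.805 = 3764.67 kPa
vdW: P = nRT/(V − nb) − a n²/V² = 18089.3/4.56070 − 12895.3/23.0880 = 3966.34 − 558.528 = 3407.81 kPa
% deviation = (3407.81 − 3764.67)/3764.67 × 100% = -9.48%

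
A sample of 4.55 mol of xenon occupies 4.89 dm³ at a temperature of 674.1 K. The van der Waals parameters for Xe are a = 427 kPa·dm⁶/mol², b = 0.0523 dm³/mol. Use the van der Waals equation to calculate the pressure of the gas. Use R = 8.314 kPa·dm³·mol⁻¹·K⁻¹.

P ≈ 5112 kPa

P = nRT/(V − nb) − a n²/V²
nRT/(V − nb) = (4.55)(8.314)(674.1)/(4.89 − 4.55×0.0523) = 25500/4.6520 = 5481.5 kPa
a n²/V² = (427)(4.55)²/(4.89)² = 369.69 kPa
P = 5481.5 − 369.69 = 5112 kPa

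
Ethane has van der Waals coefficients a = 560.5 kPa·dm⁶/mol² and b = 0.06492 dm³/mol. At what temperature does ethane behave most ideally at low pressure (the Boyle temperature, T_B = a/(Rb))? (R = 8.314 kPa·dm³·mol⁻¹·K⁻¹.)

T_B ≈ 1038 K

For a van der Waals gas the second virial coefficient B₂ = b − a/(RT) vanishes at T_B = a/(Rb).
T_B = 560.5/(8.314×0.06492) = 560.5/0.53974 = 1038 K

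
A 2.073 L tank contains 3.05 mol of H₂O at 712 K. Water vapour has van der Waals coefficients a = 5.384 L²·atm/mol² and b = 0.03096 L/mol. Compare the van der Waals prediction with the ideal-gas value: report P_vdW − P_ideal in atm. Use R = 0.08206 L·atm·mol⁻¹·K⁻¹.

Ideal: P_ideal = nRT/V = (3.05)(0.08206)(712)/2.073 = 85.9631 atm
vdW: P = nRT/(V − nb) − a n²/V² = 178.201/1.97857 − 50.0847/4.29733 = 90.0656 − 11.6548 = 78.4108 atm
ΔP = 78.4108 − 85.9631 = -7.552 atm

ΔP ≈ -7.552 atm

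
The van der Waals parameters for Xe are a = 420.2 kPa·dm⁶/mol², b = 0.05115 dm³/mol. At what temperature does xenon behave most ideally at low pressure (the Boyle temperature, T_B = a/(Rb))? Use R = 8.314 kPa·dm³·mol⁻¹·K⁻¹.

For a van der Waals gas the second virial coefficient B₂ = b − a/(RT) vanishes at T_B = a/(Rb).
T_B = 420.2/(8.314×0.05115) = 420.2/0.42526 = 988.1 K

T_B ≈ 988.1 K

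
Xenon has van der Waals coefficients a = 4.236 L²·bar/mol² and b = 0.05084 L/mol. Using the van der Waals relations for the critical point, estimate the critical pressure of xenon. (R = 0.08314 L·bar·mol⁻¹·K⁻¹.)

For a van der Waals gas, P_c = a/(27b²).
P_c = 4.236/(27×(0.05084)²) = 4.236/0.069787 = 60.70 bar

P_c ≈ 60.70 bar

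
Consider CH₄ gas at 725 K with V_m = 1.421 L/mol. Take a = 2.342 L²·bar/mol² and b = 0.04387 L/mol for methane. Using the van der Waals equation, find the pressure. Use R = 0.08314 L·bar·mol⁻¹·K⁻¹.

P = RT/(V_m − b) − a/V_m²
RT/(V_m − b) = (0.08314)(725)/(1.421 − 0.04387) = 60.277/1.3771 = 43.771 bar
a/V_m² = 2.342/(1.421)² = 1.1598 bar
P = 43.771 − 1.1598 = 42.61 bar

P ≈ 42.61 bar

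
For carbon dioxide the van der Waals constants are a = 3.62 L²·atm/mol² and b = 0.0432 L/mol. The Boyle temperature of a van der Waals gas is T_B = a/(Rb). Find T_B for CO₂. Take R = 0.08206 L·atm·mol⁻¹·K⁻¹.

T_B ≈ 1021 K

For a van der Waals gas the second virial coefficient B₂ = b − a/(RT) vanishes at T_B = a/(Rb).
T_B = 3.62/(0.08206×0.0432) = 3.62/0.0035450 = 1021 K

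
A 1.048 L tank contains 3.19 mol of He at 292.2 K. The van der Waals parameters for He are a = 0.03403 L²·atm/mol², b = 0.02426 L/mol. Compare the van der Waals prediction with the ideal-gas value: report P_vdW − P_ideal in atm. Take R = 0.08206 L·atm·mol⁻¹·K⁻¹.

ΔP ≈ 5.504 atm

Ideal: P_ideal = nRT/V = (3.19)(0.08206)(292.2)/1.048 = 72.9863 atm
vdW: P = nRT/(V − nb) − a n²/V² = 76.4896/0.970611 − 0.346293/1.09830 = 78.8056 − 0.315299 = 78.4903 atm
ΔP = 78.4903 − 72.9863 = 5.504 atm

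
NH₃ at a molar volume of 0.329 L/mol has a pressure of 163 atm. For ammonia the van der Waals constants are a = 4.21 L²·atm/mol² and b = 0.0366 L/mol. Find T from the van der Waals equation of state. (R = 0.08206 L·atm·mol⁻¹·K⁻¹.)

T = (P + a/V_m²)(V_m − b)/R
P + a/V_m² = 163 + 4.21/(0.329)² = 201.89 atm
V_m − b = 0.329 − 0.0366 = 0.29240 L/mol
T = (201.89)(0.29240)/0.08206 = 719.4 K

T ≈ 719.4 K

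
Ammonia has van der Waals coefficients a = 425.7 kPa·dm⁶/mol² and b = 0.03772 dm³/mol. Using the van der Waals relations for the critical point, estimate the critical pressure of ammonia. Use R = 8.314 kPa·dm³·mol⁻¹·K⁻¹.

For a van der Waals gas, P_c = a/(27b²).
P_c = 425.7/(27×(0.03772)²) = 425.7/0.038416 = 11081 kPa

P_c ≈ 11081 kPa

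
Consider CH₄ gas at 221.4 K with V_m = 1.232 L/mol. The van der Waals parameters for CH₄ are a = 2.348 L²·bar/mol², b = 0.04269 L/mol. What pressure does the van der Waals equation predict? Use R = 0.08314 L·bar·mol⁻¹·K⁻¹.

P = RT/(V_m − b) − a/V_m²
RT/(V_m − b) = (0.08314)(221.4)/(1.232 − 0.04269) = 18.407/1.1893 = 15.477 bar
a/V_m² = 2.348/(1.232)² = 1.5470 bar
P = 15.477 − 1.5470 = 13.93 bar

P ≈ 13.93 bar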